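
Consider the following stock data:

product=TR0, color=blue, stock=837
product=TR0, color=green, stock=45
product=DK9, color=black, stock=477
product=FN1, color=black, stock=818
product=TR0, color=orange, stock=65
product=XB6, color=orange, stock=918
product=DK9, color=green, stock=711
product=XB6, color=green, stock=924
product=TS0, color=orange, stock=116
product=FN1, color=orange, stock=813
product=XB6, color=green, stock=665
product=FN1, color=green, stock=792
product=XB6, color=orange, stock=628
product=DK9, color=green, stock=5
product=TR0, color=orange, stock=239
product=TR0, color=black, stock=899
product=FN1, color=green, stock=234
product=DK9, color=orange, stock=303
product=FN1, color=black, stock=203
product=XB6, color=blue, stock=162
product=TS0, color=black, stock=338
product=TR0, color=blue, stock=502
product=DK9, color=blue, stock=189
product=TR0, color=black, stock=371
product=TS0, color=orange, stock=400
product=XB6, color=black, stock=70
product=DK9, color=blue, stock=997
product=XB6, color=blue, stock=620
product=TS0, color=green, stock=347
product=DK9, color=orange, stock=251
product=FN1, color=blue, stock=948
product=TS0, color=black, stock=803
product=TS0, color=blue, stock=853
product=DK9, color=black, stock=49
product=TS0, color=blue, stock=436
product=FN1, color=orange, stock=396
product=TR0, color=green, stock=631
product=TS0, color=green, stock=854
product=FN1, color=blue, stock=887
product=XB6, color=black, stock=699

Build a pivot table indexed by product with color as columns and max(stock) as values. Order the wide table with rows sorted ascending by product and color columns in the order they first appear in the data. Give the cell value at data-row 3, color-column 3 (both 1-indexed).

With rows sorted ascending by product, row 3 is product=TR0. color columns in first-appearance order: blue, green, black, orange; column 3 is black.
Long rows with product=TR0, color=black: max(899, 371) = 899.

899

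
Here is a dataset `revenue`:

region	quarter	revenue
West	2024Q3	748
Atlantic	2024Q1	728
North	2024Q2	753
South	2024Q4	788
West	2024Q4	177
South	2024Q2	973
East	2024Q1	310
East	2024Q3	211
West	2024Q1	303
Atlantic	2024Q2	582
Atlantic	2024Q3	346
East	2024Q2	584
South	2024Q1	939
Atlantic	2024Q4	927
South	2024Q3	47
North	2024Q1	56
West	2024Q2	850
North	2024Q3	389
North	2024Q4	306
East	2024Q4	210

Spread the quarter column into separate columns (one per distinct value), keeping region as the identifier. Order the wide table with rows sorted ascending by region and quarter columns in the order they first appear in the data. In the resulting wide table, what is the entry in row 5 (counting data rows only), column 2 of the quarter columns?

With rows sorted ascending by region, row 5 is region=West. quarter columns in first-appearance order: 2024Q3, 2024Q1, 2024Q2, 2024Q4; column 2 is 2024Q1.
Long rows with region=West, quarter=2024Q1: revenue = 303.

303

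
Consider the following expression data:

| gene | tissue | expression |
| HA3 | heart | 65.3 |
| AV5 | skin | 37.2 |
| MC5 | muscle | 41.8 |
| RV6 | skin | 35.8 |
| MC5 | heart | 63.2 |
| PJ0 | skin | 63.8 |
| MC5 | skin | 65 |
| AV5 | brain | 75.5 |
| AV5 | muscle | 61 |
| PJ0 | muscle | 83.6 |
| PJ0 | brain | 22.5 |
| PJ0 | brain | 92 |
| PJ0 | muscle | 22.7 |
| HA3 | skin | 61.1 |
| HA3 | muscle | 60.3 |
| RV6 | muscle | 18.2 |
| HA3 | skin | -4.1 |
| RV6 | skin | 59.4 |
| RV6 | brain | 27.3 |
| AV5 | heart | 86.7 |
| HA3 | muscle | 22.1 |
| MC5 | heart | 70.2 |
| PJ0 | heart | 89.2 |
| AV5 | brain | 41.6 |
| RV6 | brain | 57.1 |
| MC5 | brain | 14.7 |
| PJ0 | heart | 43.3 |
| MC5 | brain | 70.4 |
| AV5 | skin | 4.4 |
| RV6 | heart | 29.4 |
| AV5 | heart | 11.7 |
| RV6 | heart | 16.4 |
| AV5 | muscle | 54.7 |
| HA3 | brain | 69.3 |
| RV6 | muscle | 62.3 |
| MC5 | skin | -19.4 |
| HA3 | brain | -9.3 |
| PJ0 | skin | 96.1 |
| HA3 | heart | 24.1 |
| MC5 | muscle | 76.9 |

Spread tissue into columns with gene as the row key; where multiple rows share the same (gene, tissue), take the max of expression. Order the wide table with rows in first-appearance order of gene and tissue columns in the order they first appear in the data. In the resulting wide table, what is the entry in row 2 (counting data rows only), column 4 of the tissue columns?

75.5

With rows in first-appearance order of gene, row 2 is gene=AV5. tissue columns in first-appearance order: heart, skin, muscle, brain; column 4 is brain.
Long rows with gene=AV5, tissue=brain: max(75.5, 41.6) = 75.5.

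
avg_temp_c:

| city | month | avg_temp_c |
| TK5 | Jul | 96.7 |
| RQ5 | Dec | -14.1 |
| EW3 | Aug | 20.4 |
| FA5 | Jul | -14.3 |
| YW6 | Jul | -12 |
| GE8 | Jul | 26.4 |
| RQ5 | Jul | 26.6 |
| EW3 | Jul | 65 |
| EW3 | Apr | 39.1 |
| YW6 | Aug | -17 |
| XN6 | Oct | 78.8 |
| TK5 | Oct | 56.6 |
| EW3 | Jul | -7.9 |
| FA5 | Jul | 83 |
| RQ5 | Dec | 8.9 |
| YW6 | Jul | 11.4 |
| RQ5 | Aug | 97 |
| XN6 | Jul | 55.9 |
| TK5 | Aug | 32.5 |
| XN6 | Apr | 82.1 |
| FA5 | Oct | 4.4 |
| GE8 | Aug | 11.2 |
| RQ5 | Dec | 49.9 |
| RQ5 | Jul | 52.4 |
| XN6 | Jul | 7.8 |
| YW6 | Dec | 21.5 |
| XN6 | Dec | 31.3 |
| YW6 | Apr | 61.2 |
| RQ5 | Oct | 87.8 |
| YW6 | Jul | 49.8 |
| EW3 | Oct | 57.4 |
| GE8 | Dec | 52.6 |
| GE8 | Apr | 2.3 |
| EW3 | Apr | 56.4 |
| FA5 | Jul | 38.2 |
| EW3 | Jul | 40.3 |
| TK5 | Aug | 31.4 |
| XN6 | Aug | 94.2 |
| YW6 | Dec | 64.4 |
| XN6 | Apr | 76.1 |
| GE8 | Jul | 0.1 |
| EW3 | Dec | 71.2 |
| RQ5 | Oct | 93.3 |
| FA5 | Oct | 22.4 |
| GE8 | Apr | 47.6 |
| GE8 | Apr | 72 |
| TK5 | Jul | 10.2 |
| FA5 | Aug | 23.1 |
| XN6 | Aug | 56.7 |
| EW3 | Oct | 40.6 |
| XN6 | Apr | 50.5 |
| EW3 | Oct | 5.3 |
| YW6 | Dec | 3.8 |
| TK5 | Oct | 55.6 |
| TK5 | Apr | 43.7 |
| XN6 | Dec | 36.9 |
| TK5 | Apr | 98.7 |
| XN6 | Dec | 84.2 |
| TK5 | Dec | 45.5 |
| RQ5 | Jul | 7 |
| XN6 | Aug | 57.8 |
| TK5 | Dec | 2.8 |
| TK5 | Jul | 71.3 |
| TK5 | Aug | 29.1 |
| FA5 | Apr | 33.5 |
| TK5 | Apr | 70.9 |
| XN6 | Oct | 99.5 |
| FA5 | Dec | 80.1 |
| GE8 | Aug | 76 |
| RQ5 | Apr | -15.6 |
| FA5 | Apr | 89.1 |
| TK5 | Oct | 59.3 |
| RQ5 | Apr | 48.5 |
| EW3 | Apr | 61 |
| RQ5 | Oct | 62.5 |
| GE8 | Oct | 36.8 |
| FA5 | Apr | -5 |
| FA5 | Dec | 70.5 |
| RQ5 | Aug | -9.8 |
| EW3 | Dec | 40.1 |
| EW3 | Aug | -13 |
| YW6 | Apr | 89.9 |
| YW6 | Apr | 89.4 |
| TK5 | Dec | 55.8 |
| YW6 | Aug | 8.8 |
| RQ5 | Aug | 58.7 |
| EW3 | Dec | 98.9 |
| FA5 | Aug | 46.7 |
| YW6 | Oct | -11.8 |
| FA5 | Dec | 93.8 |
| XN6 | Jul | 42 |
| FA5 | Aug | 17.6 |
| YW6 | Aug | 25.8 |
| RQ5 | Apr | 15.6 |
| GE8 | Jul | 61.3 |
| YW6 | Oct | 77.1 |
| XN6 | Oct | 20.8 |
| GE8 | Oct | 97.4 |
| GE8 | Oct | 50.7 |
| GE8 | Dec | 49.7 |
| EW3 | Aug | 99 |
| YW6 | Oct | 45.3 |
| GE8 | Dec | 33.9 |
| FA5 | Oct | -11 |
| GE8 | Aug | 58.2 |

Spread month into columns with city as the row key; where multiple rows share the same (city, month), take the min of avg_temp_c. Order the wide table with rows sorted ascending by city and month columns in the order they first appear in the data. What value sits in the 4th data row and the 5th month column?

With rows sorted ascending by city, row 4 is city=RQ5. month columns in first-appearance order: Jul, Dec, Aug, Apr, Oct; column 5 is Oct.
Long rows with city=RQ5, month=Oct: min(87.8, 93.3, 62.5) = 62.5.

62.5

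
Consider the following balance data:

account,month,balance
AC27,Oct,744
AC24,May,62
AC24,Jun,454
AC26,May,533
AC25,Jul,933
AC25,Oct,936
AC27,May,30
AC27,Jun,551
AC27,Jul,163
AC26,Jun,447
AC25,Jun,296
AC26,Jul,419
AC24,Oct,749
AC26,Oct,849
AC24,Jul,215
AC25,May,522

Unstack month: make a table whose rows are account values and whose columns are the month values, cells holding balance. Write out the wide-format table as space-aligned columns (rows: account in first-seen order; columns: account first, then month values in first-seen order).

Columns: account plus the 4 distinct month values (Oct, May, Jun, Jul).
For example, row AC27 column Oct takes balance=744 from the long row (AC27, Oct).

account  Oct  May  Jun  Jul
AC27     744  30   551  163
AC24     749  62   454  215
AC26     849  533  447  419
AC25     936  522  296  933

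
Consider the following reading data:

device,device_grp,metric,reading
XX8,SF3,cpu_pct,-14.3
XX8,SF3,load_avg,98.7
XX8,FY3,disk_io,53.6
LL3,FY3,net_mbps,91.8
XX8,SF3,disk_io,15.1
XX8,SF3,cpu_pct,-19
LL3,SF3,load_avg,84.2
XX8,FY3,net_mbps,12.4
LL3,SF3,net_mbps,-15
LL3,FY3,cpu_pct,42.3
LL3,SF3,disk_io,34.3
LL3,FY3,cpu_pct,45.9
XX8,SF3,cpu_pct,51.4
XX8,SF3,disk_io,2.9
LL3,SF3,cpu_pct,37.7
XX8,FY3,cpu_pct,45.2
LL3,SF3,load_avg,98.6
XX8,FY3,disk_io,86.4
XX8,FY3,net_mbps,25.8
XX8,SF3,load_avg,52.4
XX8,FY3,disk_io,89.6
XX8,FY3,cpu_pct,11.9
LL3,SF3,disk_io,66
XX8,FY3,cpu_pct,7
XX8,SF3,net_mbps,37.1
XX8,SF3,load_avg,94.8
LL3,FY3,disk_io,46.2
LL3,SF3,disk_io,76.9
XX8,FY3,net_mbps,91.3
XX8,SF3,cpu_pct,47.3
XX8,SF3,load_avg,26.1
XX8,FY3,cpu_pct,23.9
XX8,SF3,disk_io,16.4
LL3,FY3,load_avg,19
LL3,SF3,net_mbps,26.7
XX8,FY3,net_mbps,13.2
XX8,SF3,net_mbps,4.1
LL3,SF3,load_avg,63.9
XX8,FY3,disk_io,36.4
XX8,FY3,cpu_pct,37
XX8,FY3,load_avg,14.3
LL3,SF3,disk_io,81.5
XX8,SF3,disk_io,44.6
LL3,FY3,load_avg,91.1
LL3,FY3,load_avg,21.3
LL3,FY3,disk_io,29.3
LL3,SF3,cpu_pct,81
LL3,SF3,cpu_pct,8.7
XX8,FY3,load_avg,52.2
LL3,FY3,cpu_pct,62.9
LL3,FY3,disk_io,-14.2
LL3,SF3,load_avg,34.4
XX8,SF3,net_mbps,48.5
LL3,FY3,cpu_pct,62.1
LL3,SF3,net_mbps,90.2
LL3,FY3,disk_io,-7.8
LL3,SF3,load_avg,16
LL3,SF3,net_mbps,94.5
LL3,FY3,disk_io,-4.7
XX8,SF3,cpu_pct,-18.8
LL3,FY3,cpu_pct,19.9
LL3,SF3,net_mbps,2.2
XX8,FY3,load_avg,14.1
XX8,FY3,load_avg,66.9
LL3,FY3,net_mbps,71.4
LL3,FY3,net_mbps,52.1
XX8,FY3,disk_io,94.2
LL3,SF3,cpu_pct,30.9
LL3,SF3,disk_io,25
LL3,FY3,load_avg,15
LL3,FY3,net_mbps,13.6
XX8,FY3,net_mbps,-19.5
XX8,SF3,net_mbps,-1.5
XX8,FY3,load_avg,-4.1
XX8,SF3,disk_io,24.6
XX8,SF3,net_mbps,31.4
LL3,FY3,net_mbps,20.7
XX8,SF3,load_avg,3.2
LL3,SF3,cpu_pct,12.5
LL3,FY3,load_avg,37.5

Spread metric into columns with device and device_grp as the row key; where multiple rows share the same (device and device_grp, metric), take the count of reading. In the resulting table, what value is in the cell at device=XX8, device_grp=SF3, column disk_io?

5

Rows with device=XX8, device_grp=SF3 and metric=disk_io: reading values are 15.1, 2.9, 16.4, 44.6, 24.6.
5 rows match — count = 5.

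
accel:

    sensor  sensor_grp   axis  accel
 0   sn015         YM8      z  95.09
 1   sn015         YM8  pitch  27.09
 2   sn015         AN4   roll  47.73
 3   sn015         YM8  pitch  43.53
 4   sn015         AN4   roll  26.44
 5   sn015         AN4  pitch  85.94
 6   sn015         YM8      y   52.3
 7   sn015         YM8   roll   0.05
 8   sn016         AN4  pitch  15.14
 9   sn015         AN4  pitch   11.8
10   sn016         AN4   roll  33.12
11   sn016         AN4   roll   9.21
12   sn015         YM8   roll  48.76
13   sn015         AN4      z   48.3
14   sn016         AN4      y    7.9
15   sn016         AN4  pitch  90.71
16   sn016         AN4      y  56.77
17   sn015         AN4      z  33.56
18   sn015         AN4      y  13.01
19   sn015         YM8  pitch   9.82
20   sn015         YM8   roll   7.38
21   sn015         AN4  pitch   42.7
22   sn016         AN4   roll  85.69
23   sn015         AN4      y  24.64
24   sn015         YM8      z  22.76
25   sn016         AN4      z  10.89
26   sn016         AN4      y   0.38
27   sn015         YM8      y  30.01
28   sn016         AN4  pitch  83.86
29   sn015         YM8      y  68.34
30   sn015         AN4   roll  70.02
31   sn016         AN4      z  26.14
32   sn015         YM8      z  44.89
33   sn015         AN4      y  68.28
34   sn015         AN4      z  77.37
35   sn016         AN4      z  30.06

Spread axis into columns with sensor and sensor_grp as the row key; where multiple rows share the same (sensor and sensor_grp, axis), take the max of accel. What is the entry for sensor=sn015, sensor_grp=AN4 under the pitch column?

Rows with sensor=sn015, sensor_grp=AN4 and axis=pitch: accel values are 85.94, 11.8, 42.7.
max(85.94, 11.8, 42.7) = 85.94.

85.94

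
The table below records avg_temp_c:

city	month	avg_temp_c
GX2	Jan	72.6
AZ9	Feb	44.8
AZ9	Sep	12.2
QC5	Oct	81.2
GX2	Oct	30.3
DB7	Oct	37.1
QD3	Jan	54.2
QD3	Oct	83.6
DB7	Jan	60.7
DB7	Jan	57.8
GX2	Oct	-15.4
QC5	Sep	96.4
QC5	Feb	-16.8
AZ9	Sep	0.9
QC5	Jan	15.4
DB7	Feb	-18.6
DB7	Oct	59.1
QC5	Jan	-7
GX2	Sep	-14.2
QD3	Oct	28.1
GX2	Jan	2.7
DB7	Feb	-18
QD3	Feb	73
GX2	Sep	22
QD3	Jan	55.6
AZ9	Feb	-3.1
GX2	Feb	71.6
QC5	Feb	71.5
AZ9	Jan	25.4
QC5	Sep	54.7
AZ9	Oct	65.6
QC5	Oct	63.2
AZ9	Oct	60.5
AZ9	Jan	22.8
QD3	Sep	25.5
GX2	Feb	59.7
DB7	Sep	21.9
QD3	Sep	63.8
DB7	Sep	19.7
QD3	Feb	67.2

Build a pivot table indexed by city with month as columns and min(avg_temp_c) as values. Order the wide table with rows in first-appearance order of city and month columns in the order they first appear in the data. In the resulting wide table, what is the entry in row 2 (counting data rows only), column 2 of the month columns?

-3.1

With rows in first-appearance order of city, row 2 is city=AZ9. month columns in first-appearance order: Jan, Feb, Sep, Oct; column 2 is Feb.
Long rows with city=AZ9, month=Feb: min(44.8, -3.1) = -3.1.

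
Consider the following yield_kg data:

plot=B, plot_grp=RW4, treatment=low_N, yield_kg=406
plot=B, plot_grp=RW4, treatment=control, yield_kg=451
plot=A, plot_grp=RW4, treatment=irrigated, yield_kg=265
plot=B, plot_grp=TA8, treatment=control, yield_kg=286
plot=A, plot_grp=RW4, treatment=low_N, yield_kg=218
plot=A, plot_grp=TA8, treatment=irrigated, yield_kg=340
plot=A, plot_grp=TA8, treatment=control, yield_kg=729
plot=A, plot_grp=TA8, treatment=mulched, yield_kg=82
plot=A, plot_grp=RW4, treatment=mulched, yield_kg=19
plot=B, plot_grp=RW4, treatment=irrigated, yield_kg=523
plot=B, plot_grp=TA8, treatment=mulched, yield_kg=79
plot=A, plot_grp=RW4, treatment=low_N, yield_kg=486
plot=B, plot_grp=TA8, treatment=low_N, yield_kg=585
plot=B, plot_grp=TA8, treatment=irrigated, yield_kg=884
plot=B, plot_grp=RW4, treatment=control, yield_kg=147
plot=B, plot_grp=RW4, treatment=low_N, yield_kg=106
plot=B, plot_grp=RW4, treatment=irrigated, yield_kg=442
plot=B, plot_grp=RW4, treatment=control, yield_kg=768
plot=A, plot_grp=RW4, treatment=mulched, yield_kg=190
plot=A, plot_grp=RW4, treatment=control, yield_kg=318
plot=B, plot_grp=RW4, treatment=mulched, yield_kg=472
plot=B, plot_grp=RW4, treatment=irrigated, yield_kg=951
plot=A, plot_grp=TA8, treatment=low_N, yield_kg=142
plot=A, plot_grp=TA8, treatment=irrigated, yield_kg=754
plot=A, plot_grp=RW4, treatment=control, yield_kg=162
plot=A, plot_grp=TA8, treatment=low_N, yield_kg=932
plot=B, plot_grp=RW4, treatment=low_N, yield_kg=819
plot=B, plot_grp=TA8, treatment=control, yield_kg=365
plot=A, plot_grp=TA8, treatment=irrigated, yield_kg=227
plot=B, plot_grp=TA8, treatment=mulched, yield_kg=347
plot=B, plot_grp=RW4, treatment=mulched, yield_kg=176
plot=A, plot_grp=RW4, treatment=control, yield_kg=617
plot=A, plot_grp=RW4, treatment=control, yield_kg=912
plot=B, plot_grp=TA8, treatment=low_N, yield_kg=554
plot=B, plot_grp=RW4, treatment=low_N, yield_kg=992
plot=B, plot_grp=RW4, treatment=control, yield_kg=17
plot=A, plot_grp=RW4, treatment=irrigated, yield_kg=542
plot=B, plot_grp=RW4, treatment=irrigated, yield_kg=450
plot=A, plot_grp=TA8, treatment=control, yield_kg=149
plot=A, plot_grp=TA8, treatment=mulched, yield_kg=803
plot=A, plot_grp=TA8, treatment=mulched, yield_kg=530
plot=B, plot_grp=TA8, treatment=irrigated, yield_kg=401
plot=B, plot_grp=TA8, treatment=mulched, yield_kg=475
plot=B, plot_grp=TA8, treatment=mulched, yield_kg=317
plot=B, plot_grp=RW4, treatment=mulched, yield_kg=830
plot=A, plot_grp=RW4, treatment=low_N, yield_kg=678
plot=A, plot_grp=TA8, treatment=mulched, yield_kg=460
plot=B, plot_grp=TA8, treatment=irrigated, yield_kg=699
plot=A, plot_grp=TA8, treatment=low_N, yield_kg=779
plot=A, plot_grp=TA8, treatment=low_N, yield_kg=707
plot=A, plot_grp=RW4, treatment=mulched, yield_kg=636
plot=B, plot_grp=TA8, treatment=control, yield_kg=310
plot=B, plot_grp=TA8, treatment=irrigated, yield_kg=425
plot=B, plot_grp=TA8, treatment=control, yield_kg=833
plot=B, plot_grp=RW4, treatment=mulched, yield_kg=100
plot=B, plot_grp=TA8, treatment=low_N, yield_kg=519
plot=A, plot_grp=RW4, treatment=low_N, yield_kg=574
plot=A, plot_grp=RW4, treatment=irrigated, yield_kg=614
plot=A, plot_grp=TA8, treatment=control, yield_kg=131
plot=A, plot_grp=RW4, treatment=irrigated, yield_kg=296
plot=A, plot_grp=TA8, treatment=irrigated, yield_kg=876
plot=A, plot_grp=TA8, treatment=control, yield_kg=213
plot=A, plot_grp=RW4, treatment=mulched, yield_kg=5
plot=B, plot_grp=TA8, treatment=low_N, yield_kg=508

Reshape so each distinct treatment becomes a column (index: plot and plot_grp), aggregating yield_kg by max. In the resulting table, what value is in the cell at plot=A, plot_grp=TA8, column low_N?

Rows with plot=A, plot_grp=TA8 and treatment=low_N: yield_kg values are 142, 932, 779, 707.
max(142, 932, 779, 707) = 932.

932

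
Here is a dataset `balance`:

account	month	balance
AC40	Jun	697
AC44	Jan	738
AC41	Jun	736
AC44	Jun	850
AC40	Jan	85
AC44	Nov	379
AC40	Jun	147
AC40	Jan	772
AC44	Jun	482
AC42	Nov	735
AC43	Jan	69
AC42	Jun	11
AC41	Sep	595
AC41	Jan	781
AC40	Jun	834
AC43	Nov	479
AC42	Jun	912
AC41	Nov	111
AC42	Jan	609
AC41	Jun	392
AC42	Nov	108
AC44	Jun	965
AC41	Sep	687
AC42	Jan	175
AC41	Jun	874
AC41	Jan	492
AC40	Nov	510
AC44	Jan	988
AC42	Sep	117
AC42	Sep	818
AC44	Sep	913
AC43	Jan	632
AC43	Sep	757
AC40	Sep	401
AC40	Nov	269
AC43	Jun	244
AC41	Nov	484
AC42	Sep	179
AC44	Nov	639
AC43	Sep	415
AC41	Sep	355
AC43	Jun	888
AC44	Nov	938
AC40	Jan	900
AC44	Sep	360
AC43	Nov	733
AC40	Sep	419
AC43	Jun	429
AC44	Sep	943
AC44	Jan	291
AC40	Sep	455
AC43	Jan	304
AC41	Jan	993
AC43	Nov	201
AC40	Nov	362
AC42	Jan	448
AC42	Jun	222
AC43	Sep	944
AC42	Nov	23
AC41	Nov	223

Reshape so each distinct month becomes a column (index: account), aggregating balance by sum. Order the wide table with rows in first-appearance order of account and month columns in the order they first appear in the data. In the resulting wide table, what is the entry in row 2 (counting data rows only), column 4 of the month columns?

2216

With rows in first-appearance order of account, row 2 is account=AC44. month columns in first-appearance order: Jun, Jan, Nov, Sep; column 4 is Sep.
Long rows with account=AC44, month=Sep: 913 + 360 + 943 = 2216.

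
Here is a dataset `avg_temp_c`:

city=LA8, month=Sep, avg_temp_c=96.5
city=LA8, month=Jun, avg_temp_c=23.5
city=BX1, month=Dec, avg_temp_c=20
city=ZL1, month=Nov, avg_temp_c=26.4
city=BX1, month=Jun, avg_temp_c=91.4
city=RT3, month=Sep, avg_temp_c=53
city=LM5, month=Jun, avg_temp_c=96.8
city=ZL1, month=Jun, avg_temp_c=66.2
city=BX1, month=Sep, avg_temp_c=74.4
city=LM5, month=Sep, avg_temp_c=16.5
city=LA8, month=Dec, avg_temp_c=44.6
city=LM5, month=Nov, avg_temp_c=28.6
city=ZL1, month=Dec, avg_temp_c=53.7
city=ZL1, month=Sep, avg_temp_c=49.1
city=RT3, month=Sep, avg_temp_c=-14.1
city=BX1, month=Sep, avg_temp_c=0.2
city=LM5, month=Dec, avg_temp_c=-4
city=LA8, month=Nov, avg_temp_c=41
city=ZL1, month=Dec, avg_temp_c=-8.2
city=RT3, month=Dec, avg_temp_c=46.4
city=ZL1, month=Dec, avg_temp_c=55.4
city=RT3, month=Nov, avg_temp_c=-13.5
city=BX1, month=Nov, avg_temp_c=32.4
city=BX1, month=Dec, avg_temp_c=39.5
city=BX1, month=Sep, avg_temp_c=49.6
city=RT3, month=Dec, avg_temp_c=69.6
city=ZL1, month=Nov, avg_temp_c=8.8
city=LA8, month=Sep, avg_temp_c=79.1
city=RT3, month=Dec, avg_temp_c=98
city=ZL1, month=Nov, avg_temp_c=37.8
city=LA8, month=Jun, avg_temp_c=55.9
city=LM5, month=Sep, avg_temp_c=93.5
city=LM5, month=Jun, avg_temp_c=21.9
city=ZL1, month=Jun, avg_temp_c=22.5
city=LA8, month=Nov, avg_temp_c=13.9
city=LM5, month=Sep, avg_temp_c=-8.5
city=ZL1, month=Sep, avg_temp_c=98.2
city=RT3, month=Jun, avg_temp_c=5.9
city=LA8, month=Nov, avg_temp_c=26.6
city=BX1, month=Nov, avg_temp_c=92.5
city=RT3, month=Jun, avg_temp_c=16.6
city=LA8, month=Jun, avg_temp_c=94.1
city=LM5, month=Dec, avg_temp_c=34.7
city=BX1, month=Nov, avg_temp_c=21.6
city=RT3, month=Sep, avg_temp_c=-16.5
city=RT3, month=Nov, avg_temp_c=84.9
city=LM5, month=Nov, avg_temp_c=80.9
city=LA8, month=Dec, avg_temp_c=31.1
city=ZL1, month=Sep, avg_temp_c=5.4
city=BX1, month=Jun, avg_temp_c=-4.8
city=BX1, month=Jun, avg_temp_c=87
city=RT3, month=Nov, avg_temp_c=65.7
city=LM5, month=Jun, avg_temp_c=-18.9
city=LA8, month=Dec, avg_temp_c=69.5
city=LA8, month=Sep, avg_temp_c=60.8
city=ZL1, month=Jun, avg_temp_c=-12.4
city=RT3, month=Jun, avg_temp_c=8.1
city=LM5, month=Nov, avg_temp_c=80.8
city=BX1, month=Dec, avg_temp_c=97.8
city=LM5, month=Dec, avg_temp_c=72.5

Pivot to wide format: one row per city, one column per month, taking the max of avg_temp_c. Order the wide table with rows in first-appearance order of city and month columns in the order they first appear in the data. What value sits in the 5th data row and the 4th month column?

With rows in first-appearance order of city, row 5 is city=LM5. month columns in first-appearance order: Sep, Jun, Dec, Nov; column 4 is Nov.
Long rows with city=LM5, month=Nov: max(28.6, 80.9, 80.8) = 80.9.

80.9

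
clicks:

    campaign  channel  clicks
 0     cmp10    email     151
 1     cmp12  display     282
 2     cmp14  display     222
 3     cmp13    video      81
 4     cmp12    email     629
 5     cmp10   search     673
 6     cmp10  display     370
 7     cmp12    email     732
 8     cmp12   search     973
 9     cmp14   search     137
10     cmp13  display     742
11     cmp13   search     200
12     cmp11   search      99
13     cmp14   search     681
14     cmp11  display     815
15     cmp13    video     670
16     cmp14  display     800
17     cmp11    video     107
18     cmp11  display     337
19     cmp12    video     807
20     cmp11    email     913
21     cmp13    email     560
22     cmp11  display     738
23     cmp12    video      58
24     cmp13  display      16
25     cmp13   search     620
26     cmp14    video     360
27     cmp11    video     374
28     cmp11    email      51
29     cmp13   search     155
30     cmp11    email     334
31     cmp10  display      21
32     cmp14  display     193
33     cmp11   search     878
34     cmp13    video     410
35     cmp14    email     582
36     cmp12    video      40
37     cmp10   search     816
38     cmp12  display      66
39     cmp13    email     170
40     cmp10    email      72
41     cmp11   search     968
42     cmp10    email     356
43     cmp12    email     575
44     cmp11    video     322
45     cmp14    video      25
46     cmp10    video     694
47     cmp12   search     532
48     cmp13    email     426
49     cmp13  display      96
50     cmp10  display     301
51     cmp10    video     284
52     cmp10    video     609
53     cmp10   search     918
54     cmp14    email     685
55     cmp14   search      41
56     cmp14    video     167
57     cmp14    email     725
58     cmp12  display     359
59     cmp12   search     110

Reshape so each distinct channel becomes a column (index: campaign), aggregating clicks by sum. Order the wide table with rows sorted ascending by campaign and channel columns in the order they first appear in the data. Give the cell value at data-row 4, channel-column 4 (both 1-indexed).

With rows sorted ascending by campaign, row 4 is campaign=cmp13. channel columns in first-appearance order: email, display, video, search; column 4 is search.
Long rows with campaign=cmp13, channel=search: 200 + 620 + 155 = 975.

975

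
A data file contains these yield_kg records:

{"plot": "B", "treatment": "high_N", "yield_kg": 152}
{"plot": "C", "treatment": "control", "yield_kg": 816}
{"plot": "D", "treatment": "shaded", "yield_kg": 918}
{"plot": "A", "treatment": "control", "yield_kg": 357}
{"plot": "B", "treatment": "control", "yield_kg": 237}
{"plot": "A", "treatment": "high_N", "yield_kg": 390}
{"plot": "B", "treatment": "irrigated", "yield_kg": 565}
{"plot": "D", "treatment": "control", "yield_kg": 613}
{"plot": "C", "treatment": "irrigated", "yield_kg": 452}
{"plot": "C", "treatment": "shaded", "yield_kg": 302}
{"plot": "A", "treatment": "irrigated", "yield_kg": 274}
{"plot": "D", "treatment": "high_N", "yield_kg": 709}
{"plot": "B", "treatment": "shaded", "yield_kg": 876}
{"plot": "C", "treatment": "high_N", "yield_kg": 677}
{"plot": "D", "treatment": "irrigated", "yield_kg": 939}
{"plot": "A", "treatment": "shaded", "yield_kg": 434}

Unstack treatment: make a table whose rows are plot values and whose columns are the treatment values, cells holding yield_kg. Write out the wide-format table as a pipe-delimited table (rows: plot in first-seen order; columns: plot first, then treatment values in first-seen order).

| plot | high_N | control | shaded | irrigated |
| B | 152 | 237 | 876 | 565 |
| C | 677 | 816 | 302 | 452 |
| D | 709 | 613 | 918 | 939 |
| A | 390 | 357 | 434 | 274 |

Columns: plot plus the 4 distinct treatment values (high_N, control, shaded, irrigated).
For example, row B column high_N takes yield_kg=152 from the long row (B, high_N).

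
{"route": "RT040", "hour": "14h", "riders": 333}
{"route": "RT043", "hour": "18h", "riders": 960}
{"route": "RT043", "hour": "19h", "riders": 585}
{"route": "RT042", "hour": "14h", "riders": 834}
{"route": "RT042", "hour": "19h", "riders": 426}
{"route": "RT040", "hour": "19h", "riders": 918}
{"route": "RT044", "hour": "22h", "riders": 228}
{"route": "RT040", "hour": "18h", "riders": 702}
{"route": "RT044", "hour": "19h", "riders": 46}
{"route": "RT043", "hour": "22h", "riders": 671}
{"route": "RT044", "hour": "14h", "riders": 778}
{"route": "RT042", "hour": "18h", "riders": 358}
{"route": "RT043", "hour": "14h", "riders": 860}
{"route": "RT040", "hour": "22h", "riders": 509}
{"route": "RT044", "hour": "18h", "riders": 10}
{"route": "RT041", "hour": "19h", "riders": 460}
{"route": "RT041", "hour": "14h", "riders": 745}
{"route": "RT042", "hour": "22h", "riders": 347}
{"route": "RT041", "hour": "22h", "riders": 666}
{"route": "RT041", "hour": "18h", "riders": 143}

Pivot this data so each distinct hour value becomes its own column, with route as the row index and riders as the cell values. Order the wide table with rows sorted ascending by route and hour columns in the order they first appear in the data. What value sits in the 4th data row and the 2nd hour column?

With rows sorted ascending by route, row 4 is route=RT043. hour columns in first-appearance order: 14h, 18h, 19h, 22h; column 2 is 18h.
Long rows with route=RT043, hour=18h: riders = 960.

960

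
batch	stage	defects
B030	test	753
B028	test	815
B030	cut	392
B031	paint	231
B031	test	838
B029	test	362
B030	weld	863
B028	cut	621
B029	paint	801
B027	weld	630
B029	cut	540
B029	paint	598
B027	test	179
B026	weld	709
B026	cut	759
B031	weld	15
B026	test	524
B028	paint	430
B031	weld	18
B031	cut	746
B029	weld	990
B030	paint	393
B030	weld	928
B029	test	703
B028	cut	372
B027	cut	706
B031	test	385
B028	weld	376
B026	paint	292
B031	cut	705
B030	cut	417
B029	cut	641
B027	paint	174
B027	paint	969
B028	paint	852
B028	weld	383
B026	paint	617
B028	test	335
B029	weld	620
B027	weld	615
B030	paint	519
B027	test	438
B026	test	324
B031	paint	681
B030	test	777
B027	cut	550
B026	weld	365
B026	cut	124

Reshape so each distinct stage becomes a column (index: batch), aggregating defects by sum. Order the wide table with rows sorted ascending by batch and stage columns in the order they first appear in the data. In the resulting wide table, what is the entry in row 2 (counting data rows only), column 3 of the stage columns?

With rows sorted ascending by batch, row 2 is batch=B027. stage columns in first-appearance order: test, cut, paint, weld; column 3 is paint.
Long rows with batch=B027, stage=paint: 174 + 969 = 1143.

1143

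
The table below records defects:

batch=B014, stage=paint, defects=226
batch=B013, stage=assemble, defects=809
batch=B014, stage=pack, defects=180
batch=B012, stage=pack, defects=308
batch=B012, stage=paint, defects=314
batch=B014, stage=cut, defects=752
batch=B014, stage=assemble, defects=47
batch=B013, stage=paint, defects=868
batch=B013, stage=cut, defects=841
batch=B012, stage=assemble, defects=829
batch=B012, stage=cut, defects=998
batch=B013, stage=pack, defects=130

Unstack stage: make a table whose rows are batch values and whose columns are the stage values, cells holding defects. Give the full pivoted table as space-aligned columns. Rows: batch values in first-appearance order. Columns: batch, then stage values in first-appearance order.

Columns: batch plus the 4 distinct stage values (paint, assemble, pack, cut).
For example, row B014 column paint takes defects=226 from the long row (B014, paint).

batch  paint  assemble  pack  cut
B014   226    47        180   752
B013   868    809       130   841
B012   314    829       308   998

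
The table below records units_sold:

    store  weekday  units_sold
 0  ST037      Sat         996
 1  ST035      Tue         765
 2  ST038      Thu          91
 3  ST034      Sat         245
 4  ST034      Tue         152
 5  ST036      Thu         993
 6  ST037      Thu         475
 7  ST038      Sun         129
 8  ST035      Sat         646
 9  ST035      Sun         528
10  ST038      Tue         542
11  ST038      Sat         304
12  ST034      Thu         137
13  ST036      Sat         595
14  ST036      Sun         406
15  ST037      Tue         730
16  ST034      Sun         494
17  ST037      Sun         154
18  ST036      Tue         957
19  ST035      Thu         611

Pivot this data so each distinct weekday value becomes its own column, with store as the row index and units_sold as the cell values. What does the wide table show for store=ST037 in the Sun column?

154

Wide layout: rows indexed by store, columns are the 4 distinct weekday values (Sat, Tue, Thu, Sun).
Cell (store=ST037, weekday=Sun) draws from the long row where store=ST037 and weekday=Sun, which has units_sold=154.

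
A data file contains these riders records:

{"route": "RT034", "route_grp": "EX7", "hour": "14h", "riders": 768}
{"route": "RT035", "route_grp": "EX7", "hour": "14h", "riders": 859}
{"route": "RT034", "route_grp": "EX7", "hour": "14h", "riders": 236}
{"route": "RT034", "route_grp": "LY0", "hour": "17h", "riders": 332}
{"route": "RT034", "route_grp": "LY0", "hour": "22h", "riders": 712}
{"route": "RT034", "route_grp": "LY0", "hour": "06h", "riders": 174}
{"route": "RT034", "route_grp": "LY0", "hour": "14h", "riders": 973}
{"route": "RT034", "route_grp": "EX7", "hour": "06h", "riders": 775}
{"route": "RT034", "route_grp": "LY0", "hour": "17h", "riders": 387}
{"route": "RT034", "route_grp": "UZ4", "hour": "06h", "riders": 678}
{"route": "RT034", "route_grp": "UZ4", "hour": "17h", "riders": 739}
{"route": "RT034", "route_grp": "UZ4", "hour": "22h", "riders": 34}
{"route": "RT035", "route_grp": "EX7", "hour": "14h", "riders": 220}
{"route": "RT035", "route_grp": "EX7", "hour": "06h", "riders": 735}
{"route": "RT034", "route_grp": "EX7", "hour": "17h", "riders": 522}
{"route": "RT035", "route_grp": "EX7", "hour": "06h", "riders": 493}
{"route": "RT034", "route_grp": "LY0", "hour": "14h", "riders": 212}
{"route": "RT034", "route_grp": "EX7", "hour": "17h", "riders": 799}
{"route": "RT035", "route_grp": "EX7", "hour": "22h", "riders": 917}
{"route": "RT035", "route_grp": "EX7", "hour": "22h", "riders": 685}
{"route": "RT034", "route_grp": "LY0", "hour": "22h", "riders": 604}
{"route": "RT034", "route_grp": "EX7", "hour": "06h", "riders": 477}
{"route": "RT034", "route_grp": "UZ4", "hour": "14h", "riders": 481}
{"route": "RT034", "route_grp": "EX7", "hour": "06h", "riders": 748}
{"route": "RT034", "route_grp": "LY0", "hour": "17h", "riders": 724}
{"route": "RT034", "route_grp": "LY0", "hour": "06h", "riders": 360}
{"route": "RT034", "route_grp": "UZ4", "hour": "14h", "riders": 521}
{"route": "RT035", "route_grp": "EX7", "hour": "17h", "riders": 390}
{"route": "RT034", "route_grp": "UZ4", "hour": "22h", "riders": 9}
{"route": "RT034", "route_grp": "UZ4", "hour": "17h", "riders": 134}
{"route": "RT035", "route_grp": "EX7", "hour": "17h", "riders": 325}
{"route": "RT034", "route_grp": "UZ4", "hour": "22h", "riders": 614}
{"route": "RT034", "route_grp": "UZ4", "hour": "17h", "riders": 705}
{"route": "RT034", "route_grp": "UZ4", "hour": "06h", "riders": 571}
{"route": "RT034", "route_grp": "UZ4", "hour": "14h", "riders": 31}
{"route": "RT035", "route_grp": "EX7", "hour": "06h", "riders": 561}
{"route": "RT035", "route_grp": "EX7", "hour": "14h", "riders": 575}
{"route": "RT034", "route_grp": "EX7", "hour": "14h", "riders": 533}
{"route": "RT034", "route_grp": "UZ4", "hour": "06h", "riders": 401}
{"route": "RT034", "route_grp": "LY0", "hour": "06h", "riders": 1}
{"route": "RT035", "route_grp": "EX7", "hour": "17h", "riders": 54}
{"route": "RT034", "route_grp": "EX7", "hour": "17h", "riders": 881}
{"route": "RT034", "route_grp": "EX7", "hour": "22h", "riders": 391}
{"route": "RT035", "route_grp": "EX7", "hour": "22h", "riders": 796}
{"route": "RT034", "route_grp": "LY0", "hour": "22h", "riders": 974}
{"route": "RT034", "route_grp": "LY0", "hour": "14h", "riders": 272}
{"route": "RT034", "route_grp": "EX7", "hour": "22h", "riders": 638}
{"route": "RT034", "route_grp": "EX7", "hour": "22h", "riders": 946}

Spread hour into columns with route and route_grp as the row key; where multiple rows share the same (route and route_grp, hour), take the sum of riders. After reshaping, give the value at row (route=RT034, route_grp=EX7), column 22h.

1975

Rows with route=RT034, route_grp=EX7 and hour=22h: riders values are 391, 638, 946.
391 + 638 + 946 = 1975.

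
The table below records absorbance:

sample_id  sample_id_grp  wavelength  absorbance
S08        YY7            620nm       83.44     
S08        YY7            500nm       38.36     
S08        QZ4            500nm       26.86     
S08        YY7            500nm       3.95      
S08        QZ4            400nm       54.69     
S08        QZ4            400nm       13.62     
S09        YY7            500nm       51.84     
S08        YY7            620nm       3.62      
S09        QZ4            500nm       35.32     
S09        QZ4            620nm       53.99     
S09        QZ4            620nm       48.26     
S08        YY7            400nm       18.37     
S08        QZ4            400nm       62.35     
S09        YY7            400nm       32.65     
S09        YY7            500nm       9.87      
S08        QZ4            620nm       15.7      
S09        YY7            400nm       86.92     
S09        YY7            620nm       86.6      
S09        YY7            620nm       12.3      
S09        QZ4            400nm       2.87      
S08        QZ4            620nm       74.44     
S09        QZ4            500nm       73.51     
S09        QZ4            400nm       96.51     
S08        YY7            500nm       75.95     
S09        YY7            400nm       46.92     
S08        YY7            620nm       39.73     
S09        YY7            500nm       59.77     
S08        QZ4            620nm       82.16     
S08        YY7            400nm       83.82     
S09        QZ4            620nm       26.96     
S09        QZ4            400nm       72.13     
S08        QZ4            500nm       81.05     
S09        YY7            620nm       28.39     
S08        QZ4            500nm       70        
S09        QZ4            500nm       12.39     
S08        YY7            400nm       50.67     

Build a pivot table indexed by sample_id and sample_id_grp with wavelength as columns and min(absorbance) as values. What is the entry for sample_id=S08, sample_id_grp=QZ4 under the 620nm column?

Rows with sample_id=S08, sample_id_grp=QZ4 and wavelength=620nm: absorbance values are 15.7, 74.44, 82.16.
min(15.7, 74.44, 82.16) = 15.7.

15.7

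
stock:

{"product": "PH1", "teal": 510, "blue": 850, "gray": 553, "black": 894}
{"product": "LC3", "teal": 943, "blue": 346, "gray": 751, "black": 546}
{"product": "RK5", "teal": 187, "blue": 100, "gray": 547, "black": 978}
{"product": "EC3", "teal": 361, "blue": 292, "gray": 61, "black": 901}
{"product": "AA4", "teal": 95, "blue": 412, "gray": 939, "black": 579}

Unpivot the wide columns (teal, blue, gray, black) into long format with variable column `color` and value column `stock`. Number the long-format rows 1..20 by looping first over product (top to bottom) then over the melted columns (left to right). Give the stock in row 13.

361

20 rows total (5 × 4). Row 13: index ⌊(13-1)/4⌋ = 3 into product → EC3; (13-1) mod 4 = 0 into the melted columns → teal.
So row 13 is (EC3, teal, 361); stock = 361.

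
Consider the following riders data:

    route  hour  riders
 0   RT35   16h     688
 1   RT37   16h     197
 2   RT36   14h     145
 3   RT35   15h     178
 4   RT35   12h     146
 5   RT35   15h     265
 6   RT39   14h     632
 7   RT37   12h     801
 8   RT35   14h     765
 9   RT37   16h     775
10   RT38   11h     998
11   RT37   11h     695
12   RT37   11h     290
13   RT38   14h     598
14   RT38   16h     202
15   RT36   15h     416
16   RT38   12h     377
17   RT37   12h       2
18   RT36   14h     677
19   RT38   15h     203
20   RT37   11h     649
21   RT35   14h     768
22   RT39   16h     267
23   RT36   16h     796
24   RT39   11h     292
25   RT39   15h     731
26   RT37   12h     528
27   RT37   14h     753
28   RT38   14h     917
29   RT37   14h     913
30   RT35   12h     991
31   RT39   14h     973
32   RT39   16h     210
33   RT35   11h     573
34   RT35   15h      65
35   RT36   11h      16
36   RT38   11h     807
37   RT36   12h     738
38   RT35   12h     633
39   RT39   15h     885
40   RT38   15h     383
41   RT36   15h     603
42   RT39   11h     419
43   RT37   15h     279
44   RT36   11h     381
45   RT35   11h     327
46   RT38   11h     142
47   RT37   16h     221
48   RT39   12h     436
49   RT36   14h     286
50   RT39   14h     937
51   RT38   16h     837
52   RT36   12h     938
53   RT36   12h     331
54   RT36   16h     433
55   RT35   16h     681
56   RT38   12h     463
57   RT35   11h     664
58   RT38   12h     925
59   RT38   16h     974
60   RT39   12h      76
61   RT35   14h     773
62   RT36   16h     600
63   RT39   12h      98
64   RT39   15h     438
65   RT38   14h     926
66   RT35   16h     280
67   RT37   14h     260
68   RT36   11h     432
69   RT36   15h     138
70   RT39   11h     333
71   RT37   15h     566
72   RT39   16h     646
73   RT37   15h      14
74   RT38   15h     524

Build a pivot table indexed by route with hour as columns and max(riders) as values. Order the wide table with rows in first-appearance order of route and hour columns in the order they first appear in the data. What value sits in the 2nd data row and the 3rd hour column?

With rows in first-appearance order of route, row 2 is route=RT37. hour columns in first-appearance order: 16h, 14h, 15h, 12h, 11h; column 3 is 15h.
Long rows with route=RT37, hour=15h: max(279, 566, 14) = 566.

566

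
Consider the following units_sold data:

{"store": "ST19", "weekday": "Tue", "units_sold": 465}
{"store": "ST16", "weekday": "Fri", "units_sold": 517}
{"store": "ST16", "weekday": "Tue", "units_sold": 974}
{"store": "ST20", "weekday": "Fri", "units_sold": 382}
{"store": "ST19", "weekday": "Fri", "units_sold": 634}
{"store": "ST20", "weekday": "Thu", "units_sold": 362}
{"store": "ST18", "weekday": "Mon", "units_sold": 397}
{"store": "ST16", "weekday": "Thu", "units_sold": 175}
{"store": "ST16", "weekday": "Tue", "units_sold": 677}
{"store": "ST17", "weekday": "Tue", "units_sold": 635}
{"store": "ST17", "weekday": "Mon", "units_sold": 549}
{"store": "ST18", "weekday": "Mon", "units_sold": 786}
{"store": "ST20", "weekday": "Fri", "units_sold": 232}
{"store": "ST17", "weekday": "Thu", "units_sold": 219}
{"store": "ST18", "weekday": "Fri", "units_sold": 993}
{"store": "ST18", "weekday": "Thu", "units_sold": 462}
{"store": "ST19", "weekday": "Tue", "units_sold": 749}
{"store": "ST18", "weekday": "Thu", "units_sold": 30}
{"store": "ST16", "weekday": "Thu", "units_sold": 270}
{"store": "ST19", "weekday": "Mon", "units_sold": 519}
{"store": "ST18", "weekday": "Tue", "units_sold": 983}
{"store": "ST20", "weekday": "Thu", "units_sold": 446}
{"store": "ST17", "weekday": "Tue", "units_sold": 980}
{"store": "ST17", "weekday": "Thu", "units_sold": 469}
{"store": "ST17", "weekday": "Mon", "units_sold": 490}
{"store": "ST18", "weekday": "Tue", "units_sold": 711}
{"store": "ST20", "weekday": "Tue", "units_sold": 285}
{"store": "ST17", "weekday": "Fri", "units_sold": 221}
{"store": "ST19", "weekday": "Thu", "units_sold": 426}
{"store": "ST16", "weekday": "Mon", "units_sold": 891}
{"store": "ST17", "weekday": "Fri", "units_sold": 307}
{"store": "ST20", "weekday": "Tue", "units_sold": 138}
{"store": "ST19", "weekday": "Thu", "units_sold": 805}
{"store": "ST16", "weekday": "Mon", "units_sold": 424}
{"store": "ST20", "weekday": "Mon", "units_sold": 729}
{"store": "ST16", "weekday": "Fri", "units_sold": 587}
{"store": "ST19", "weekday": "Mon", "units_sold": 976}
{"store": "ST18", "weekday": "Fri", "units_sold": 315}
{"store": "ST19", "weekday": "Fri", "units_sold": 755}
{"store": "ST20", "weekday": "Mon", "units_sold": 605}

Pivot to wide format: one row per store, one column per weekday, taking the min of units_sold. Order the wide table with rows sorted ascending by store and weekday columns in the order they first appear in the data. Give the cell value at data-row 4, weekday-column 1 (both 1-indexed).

465

With rows sorted ascending by store, row 4 is store=ST19. weekday columns in first-appearance order: Tue, Fri, Thu, Mon; column 1 is Tue.
Long rows with store=ST19, weekday=Tue: min(465, 749) = 465.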